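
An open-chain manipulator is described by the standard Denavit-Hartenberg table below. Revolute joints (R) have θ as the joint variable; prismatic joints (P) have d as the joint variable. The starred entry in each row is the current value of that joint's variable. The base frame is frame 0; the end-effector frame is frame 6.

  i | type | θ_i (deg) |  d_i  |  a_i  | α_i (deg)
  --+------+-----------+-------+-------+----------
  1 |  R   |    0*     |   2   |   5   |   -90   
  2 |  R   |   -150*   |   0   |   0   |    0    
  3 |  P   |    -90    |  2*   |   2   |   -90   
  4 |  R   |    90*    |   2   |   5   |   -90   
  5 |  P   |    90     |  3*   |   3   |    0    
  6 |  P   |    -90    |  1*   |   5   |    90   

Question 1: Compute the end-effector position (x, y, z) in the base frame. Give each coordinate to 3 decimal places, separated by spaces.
6.866 -8.000 3.232

after link 1: o_1 = (5.0000, 0.0000, 2.0000)
after link 2: o_2 = (5.0000, 0.0000, 2.0000)
after link 3: o_3 = (4.0000, 2.0000, 0.2679)
after link 4: o_4 = (2.2679, -3.0000, 1.2679)
after link 5: o_5 = (6.3660, -3.0000, 2.3660)
after link 6: o_6 = (6.8660, -8.0000, 3.2321)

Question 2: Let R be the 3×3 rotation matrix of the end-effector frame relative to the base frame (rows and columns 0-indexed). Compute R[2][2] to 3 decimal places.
0.500

End-effector z-axis (col 2 of R) = (-0.8660,0.0000,0.5000)
R[2][2] = 0.5000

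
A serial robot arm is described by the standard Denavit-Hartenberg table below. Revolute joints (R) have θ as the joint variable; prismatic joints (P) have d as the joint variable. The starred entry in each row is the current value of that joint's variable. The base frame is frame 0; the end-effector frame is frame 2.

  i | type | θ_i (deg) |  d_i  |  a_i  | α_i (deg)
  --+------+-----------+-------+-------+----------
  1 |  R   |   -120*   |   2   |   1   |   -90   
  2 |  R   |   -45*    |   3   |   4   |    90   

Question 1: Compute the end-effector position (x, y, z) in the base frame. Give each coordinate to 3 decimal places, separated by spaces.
0.684 -4.816 4.828

after link 1: o_1 = (-0.5000, -0.8660, 2.0000)
after link 2: o_2 = (0.6839, -4.8155, 4.8284)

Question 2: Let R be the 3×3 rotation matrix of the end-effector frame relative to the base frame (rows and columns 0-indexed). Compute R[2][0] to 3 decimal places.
End-effector x-axis (col 0 of R) = (-0.3536,-0.6124,0.7071)
R[2][0] = 0.7071

0.707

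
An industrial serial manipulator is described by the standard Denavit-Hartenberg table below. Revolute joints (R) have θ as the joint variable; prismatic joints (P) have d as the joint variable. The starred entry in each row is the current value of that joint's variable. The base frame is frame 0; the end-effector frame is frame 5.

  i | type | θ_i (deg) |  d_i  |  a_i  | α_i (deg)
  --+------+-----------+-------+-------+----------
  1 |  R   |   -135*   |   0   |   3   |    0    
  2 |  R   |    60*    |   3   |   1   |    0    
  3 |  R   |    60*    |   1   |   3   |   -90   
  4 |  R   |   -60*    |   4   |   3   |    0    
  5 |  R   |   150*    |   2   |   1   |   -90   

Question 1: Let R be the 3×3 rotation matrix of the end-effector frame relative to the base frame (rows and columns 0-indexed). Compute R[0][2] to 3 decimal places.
End-effector z-axis (col 2 of R) = (-0.9659,0.2588,0.0000)
R[0][2] = -0.9659

-0.966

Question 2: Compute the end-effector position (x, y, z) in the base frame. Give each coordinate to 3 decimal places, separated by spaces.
after link 1: o_1 = (-2.1213, -2.1213, 0.0000)
after link 2: o_2 = (-1.8625, -3.0872, 3.0000)
after link 3: o_3 = (1.0353, -3.8637, 4.0000)
after link 4: o_4 = (3.5194, -0.3882, 6.5981)
after link 5: o_5 = (4.0371, 1.5436, 5.5981)

4.037 1.544 5.598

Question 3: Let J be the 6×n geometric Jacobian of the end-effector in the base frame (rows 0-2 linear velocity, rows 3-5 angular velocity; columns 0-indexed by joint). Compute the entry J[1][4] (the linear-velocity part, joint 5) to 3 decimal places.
axis z_4 = (0.2588,0.9659,0.0000); lever o_n−o_4 = (0.5176,1.9319,-1.0000)
cross product → J_v[:, 4] = (-0.9659,0.2588,-0.0000)
J_ω[:, 4] = z_4
entry J[1][4] = 0.2588

0.259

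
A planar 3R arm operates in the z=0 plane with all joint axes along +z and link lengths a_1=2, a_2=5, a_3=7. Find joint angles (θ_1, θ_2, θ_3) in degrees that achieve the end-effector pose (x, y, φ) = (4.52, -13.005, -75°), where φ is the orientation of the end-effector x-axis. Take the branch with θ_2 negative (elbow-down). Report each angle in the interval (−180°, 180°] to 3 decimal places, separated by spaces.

-44.981 -30.024 0.006

wrist centre = target − a_3·(cos φ, sin φ) = (2.7083, -6.2435)
cos θ_2 = (46.3162−2²−5²)/(2·2·5) = 0.8658; θ_2 = -30.0244° (elbow-down)
β = atan2(-6.2435,2.7083) = -66.5501°; ψ = atan2(-2.5018,6.3291) = -21.5686°
θ_1 = β − ψ = -44.9815°
θ_3 = φ − θ_1 − θ_2 = 0.0059° (wrapped to (-180°,180°])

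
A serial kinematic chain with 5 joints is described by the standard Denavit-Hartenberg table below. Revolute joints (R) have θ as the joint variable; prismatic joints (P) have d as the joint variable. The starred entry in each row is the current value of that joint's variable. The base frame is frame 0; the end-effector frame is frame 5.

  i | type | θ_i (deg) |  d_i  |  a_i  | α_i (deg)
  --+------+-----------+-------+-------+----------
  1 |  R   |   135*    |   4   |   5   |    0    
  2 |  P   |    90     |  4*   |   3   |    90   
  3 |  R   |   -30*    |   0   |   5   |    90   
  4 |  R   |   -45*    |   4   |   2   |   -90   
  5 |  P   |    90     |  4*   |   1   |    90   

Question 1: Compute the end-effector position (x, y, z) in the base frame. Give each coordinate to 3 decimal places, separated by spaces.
after link 1: o_1 = (-3.5355, 3.5355, 4.0000)
after link 2: o_2 = (-5.6569, 1.4142, 8.0000)
after link 3: o_3 = (-8.7187, -1.6476, 5.5000)
after link 4: o_4 = (-7.1705, -2.0995, 1.3288)
after link 5: o_5 = (-11.2561, -2.1851, 0.7806)

-11.256 -2.185 0.781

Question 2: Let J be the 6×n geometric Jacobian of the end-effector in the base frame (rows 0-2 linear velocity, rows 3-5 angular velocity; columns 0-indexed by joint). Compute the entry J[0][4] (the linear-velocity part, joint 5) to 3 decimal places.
-0.933

prismatic axis z_4 = (-0.9330,0.0670,-0.3536)
J_v[:, 4] = z_4; J_ω[:, 4] = (0,0,0)
entry J[0][4] = -0.9330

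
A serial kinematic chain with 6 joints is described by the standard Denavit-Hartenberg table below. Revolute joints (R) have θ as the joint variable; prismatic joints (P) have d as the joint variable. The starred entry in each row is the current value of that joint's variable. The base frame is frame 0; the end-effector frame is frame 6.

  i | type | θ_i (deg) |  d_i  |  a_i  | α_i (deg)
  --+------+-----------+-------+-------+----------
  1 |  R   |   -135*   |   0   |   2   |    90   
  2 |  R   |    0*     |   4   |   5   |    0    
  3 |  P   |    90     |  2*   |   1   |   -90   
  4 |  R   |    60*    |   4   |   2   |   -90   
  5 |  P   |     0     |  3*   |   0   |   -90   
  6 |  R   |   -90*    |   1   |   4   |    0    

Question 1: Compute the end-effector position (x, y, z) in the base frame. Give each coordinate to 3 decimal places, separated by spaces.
after link 1: o_1 = (-1.4142, -1.4142, 0.0000)
after link 2: o_2 = (-7.7782, -2.1213, 0.0000)
after link 3: o_3 = (-9.1924, -0.7071, 1.0000)
after link 4: o_4 = (-5.1392, 0.8966, 2.0000)
after link 5: o_5 = (-4.0786, -0.1641, -0.5981)
after link 6: o_6 = (-3.3714, -2.2854, -4.0622)

-3.371 -2.285 -4.062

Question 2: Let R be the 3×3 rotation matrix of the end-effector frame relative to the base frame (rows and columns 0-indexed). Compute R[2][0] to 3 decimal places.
-0.866

End-effector x-axis (col 0 of R) = (0.3536,-0.3536,-0.8660)
R[2][0] = -0.8660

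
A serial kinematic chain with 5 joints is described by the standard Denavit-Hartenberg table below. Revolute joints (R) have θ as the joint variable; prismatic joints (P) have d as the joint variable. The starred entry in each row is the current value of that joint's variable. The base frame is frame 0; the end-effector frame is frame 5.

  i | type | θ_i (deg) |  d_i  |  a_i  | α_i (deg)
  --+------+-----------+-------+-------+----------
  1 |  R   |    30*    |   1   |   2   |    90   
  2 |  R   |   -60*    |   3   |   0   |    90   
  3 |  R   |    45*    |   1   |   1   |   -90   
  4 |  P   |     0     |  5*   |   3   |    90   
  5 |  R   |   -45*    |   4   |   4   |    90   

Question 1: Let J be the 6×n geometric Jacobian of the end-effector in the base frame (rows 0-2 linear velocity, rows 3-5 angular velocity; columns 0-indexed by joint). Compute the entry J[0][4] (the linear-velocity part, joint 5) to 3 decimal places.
2.000

axis z_4 = (-0.7500,-0.4330,-0.5000); lever o_n−o_4 = (-1.2679,-0.7321,-5.4641)
cross product → J_v[:, 4] = (2.0000,-3.4641,0.0000)
J_ω[:, 4] = z_4
entry J[0][4] = 2.0000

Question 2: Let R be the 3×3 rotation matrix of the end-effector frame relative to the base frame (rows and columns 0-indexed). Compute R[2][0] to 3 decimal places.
End-effector x-axis (col 0 of R) = (0.4330,0.2500,-0.8660)
R[2][0] = -0.8660

-0.866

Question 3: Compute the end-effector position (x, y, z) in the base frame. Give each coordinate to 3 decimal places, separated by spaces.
after link 1: o_1 = (1.7321, 1.0000, 1.0000)
after link 2: o_2 = (3.2321, -1.5981, 1.0000)
after link 3: o_3 = (3.1418, -2.4667, -0.1124)
after link 4: o_4 = (5.3578, -7.7192, 1.1124)
after link 5: o_5 = (4.0899, -8.4513, -4.3517)

4.090 -8.451 -4.352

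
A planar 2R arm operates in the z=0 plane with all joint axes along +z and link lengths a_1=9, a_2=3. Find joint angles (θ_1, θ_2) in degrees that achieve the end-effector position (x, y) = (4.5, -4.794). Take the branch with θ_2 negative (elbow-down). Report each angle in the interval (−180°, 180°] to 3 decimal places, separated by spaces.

cos θ_2 = (43.2324−9²−3²)/(2·9·3) = -0.8661; θ_2 = -150.0047° (elbow-down)
β = atan2(-4.7940,4.5000) = -46.8119°; ψ = atan2(-1.4998,6.4018) = -13.1852°
θ_1 = β − ψ = -33.6266°

-33.627 -150.005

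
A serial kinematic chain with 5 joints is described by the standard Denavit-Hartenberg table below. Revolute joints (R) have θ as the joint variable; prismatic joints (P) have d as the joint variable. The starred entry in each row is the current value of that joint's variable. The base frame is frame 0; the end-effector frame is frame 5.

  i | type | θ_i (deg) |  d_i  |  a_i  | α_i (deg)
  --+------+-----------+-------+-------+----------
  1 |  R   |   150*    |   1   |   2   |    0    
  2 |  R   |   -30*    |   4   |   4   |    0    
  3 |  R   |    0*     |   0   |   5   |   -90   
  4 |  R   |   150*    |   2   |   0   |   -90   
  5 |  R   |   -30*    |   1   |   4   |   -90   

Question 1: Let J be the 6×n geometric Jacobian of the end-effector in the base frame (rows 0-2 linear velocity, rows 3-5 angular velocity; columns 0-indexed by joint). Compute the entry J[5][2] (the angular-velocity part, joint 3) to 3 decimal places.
axis z_2 = (0.0000,0.0000,1.0000); lever o_n−o_2 = (-4.2141,-0.7010,-0.8660)
cross product → J_v[:, 2] = (0.7010,-4.2141,0.0000)
J_ω[:, 2] = z_2
entry J[5][2] = 1.0000

1.000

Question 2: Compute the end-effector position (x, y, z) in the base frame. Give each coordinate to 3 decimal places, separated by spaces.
after link 1: o_1 = (-1.7321, 1.0000, 1.0000)
after link 2: o_2 = (-3.7321, 4.4641, 5.0000)
after link 3: o_3 = (-6.2321, 8.7942, 5.0000)
after link 4: o_4 = (-7.9641, 7.7942, 5.0000)
after link 5: o_5 = (-7.9462, 3.7631, 4.1340)

-7.946 3.763 4.134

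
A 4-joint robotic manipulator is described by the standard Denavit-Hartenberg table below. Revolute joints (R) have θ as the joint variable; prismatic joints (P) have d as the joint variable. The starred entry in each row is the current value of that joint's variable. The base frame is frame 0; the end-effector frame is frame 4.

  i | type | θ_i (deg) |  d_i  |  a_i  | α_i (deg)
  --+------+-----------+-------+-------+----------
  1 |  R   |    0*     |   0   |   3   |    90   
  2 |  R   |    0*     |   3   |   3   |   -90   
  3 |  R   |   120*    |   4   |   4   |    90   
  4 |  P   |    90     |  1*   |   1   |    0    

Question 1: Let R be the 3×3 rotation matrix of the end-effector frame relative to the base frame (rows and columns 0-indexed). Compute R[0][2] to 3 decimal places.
End-effector z-axis (col 2 of R) = (0.8660,0.5000,0.0000)
R[0][2] = 0.8660

0.866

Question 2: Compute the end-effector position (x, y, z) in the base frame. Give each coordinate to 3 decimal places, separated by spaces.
4.866 0.964 5.000

after link 1: o_1 = (3.0000, 0.0000, 0.0000)
after link 2: o_2 = (6.0000, -3.0000, 0.0000)
after link 3: o_3 = (4.0000, 0.4641, 4.0000)
after link 4: o_4 = (4.8660, 0.9641, 5.0000)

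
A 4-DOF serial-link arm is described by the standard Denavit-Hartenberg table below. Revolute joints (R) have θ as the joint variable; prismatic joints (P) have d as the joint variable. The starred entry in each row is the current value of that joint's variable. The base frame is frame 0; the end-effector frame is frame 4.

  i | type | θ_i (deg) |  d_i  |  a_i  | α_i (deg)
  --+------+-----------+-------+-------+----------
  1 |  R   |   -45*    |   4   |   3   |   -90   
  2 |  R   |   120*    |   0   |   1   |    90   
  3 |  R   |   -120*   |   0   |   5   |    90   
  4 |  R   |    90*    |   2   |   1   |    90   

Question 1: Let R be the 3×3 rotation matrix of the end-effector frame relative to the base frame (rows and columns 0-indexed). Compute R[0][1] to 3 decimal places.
0.660

End-effector y-axis (col 1 of R) = (0.6597,0.0474,0.7500)
R[0][1] = 0.6597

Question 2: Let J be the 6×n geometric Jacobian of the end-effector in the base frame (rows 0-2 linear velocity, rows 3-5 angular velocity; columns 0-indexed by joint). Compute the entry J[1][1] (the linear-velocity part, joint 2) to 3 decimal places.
axis z_1 = (0.7071,0.7071,0.0000); lever o_n−o_1 = (-0.5997,-4.1098,2.2990)
cross product → J_v[:, 1] = (1.6257,-1.6257,-2.4821)
J_ω[:, 1] = z_1
entry J[1][1] = -1.6257

-1.626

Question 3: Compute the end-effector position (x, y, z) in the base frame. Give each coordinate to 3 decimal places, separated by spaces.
after link 1: o_1 = (2.1213, -2.1213, 4.0000)
after link 2: o_2 = (1.7678, -1.7678, 3.1340)
after link 3: o_3 = (-0.4102, -5.7135, 5.2990)
after link 4: o_4 = (1.5216, -6.2312, 6.2990)

1.522 -6.231 6.299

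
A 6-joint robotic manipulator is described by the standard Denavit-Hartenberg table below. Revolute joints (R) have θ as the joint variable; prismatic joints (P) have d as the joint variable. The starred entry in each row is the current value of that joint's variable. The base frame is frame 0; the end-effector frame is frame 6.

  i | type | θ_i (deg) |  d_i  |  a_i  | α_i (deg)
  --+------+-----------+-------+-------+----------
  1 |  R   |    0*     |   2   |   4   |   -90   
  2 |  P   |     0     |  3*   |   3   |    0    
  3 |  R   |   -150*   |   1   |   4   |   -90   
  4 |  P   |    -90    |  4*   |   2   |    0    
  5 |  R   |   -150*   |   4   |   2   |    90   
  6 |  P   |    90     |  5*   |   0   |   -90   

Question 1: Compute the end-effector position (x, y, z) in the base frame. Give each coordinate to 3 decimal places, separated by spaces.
after link 1: o_1 = (4.0000, 0.0000, 2.0000)
after link 2: o_2 = (7.0000, 3.0000, 2.0000)
after link 3: o_3 = (3.5359, 4.0000, 4.0000)
after link 4: o_4 = (5.5359, 6.0000, 7.4641)
after link 5: o_5 = (8.4019, 4.2679, 10.4282)
after link 6: o_6 = (4.6519, 1.7679, 12.5933)

4.652 1.768 12.593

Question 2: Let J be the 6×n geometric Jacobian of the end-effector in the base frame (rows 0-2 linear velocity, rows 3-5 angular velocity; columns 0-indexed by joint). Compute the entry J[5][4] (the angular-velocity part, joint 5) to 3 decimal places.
axis z_4 = (0.5000,0.0000,0.8660); lever o_n−o_4 = (-0.8840,-4.2321,5.1292)
cross product → J_v[:, 4] = (3.6651,-3.3301,-2.1160)
J_ω[:, 4] = z_4
entry J[5][4] = 0.8660

0.866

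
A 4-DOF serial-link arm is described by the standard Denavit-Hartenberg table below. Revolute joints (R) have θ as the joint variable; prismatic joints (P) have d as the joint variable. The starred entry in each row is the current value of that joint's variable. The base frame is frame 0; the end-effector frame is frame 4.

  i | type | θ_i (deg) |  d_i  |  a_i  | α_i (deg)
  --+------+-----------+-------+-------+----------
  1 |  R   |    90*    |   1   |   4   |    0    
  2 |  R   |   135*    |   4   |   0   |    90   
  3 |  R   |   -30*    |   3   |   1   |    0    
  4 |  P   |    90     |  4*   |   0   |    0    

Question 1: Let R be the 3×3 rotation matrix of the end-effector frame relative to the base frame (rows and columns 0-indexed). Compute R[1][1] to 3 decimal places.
0.612

End-effector y-axis (col 1 of R) = (0.6124,0.6124,0.5000)
R[1][1] = 0.6124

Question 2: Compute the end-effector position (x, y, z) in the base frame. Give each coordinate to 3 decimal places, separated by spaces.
after link 1: o_1 = (0.0000, 4.0000, 1.0000)
after link 2: o_2 = (0.0000, 4.0000, 5.0000)
after link 3: o_3 = (-2.7337, 5.5089, 4.5000)
after link 4: o_4 = (-5.5621, 8.3374, 4.5000)

-5.562 8.337 4.500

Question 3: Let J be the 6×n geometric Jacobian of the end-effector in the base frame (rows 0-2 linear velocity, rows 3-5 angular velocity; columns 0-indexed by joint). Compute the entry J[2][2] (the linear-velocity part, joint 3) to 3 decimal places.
axis z_2 = (-0.7071,0.7071,0.0000); lever o_n−o_2 = (-5.5621,4.3374,-0.5000)
cross product → J_v[:, 2] = (-0.3536,-0.3536,0.8660)
J_ω[:, 2] = z_2
entry J[2][2] = 0.8660

0.866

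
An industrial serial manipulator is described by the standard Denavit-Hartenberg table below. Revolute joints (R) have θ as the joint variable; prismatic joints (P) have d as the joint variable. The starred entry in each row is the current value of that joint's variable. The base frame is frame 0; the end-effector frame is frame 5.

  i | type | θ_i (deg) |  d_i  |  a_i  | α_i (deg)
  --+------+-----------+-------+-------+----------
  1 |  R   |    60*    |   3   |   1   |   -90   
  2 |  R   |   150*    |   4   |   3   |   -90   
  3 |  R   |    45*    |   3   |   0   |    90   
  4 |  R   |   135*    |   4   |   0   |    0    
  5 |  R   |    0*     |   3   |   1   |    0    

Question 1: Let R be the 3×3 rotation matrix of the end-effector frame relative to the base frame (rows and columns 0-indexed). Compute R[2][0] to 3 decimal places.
0.862

End-effector x-axis (col 0 of R) = (-0.3933,0.3188,0.8624)
R[2][0] = 0.8624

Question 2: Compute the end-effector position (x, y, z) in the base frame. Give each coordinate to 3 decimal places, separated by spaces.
-11.836 -1.602 2.486

after link 1: o_1 = (0.5000, 0.8660, 3.0000)
after link 2: o_2 = (-4.2631, 0.6160, 1.5000)
after link 3: o_3 = (-5.0131, -0.6830, 4.0981)
after link 4: o_4 = (-8.6874, -1.3901, 2.6839)
after link 5: o_5 = (-11.8363, -1.6016, 2.4856)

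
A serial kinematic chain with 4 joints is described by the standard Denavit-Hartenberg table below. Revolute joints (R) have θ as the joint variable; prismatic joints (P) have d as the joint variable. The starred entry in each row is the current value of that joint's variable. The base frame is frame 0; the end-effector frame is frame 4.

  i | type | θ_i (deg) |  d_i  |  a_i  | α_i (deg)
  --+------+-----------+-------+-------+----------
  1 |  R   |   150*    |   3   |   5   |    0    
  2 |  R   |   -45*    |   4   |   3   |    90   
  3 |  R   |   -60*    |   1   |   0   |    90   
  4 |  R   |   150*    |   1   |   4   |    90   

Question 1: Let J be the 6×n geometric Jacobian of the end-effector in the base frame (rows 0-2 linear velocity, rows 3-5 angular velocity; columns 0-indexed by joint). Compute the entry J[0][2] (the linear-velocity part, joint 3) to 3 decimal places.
0.647

axis z_2 = (0.9659,0.2588,0.0000); lever o_n−o_2 = (3.5702,-1.7331,2.5000)
cross product → J_v[:, 2] = (0.6470,-2.4148,-2.5981)
J_ω[:, 2] = z_2
entry J[0][2] = 0.6470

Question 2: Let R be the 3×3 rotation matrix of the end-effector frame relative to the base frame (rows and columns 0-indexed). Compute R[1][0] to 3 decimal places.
End-effector x-axis (col 0 of R) = (0.5950,-0.2888,0.7500)
R[1][0] = -0.2888

-0.289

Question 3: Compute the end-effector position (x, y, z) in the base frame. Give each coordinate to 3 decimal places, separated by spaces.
after link 1: o_1 = (-4.3301, 2.5000, 3.0000)
after link 2: o_2 = (-5.1066, 5.3978, 7.0000)
after link 3: o_3 = (-4.1407, 5.6566, 7.0000)
after link 4: o_4 = (-1.5364, 3.6647, 9.5000)

-1.536 3.665 9.500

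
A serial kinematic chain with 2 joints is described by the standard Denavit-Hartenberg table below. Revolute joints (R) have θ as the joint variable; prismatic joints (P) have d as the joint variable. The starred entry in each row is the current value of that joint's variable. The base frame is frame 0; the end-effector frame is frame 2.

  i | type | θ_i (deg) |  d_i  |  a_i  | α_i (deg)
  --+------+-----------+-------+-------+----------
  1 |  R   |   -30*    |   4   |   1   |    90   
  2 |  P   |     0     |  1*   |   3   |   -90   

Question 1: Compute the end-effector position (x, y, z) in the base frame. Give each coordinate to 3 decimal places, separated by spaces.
2.964 -2.866 4.000

after link 1: o_1 = (0.8660, -0.5000, 4.0000)
after link 2: o_2 = (2.9641, -2.8660, 4.0000)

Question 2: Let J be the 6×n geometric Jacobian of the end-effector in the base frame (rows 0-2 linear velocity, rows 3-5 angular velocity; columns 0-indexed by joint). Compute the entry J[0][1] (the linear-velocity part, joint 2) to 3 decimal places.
-0.500

prismatic axis z_1 = (-0.5000,-0.8660,0.0000)
J_v[:, 1] = z_1; J_ω[:, 1] = (0,0,0)
entry J[0][1] = -0.5000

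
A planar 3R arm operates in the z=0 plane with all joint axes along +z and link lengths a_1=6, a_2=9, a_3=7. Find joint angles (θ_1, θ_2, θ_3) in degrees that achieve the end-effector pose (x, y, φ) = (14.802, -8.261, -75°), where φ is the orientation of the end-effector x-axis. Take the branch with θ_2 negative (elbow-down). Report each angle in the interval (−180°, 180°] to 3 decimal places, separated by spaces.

30.004 -60.003 -45.001

wrist centre = target − a_3·(cos φ, sin φ) = (12.9903, -1.4995)
cos θ_2 = (170.9956−6²−9²)/(2·6·9) = 0.5000; θ_2 = -60.0027° (elbow-down)
β = atan2(-1.4995,12.9903) = -6.5847°; ψ = atan2(-7.7944,10.4996) = -36.5885°
θ_1 = β − ψ = 30.0037°
θ_3 = φ − θ_1 − θ_2 = -45.0010° (wrapped to (-180°,180°])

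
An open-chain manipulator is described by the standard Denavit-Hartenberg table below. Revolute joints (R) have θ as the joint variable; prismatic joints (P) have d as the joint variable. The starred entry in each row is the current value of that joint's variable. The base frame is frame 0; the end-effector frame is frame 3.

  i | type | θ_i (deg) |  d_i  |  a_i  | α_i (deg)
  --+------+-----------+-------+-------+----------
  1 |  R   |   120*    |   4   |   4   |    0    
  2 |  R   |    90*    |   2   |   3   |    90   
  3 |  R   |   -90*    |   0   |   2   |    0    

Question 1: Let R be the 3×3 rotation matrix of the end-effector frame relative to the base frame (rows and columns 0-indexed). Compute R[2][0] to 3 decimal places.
-1.000

End-effector x-axis (col 0 of R) = (-0.0000,0.0000,-1.0000)
R[2][0] = -1.0000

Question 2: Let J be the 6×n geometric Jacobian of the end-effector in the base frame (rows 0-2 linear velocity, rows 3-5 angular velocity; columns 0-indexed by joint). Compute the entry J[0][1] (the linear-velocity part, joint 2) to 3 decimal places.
1.500

axis z_1 = (0.0000,0.0000,1.0000); lever o_n−o_1 = (-2.5981,-1.5000,0.0000)
cross product → J_v[:, 1] = (1.5000,-2.5981,0.0000)
J_ω[:, 1] = z_1
entry J[0][1] = 1.5000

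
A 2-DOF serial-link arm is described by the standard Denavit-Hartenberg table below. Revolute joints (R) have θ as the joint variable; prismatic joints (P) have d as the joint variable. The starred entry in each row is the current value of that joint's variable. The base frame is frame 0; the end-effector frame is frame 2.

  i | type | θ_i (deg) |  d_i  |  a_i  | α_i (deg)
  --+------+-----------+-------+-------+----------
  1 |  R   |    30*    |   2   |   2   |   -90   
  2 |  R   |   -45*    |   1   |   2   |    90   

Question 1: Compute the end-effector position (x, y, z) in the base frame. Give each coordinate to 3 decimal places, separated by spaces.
after link 1: o_1 = (1.7321, 1.0000, 2.0000)
after link 2: o_2 = (2.4568, 2.5731, 3.4142)

2.457 2.573 3.414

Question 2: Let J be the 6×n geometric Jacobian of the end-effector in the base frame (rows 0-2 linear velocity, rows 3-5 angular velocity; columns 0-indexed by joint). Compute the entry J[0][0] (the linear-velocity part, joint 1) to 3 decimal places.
-2.573

axis z_0 = ẑ; lever o_n−o_0 = (2.4568,2.5731,3.4142)
cross product → J_v[:, 0] = (-2.5731,2.4568,0.0000)
J_ω[:, 0] = z_0
entry J[0][0] = -2.5731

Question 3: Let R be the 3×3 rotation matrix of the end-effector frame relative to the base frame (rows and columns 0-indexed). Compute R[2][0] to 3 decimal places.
0.707

End-effector x-axis (col 0 of R) = (0.6124,0.3536,0.7071)
R[2][0] = 0.7071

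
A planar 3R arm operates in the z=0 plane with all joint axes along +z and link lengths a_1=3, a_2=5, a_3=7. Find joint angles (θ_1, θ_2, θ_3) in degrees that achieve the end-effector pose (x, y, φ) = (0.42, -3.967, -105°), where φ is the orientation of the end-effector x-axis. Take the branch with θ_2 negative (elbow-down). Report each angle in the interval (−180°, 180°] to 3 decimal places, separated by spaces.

wrist centre = target − a_3·(cos φ, sin φ) = (2.2317, 2.7945)
cos θ_2 = (12.7898−3²−5²)/(2·3·5) = -0.7070; θ_2 = -134.9920° (elbow-down)
β = atan2(2.7945,2.2317) = 51.3884°; ψ = atan2(-3.5360,-0.5350) = -98.6042°
θ_1 = β − ψ = 149.9926°
θ_3 = φ − θ_1 − θ_2 = -120.0006° (wrapped to (-180°,180°])

149.993 -134.992 -120.001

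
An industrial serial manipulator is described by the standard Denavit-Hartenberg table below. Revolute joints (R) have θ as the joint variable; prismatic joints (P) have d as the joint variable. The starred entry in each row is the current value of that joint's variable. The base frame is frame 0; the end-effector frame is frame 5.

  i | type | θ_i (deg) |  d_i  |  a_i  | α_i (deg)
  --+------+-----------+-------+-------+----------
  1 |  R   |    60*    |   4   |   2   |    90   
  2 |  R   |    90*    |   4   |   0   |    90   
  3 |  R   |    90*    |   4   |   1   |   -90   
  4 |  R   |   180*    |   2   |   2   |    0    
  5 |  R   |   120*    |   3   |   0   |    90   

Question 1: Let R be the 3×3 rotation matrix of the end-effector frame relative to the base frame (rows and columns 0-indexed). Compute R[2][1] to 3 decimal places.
End-effector y-axis (col 1 of R) = (0.0000,-0.0000,-1.0000)
R[2][1] = -1.0000

-1.000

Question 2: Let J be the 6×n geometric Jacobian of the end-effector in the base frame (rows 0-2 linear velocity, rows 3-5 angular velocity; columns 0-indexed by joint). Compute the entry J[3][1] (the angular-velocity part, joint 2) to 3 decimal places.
0.866

axis z_1 = (0.8660,-0.5000,0.0000); lever o_n−o_1 = (4.5981,1.9641,-5.0000)
cross product → J_v[:, 1] = (2.5000,4.3301,4.0000)
J_ω[:, 1] = z_1
entry J[3][1] = 0.8660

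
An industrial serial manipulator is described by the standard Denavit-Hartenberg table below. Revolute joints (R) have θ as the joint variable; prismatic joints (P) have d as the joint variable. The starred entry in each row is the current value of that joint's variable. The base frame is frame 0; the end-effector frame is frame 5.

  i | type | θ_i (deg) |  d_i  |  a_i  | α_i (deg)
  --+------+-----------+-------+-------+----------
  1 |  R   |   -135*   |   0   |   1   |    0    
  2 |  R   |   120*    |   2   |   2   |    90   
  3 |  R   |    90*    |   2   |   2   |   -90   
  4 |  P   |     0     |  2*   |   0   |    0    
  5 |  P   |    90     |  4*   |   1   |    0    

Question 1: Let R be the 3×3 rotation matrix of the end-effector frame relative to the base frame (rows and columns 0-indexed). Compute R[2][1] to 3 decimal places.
-1.000

End-effector y-axis (col 1 of R) = (-0.0000,0.0000,-1.0000)
R[2][1] = -1.0000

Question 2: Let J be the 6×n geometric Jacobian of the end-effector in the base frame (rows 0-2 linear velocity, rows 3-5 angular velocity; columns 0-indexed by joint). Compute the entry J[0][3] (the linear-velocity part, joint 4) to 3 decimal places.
prismatic axis z_3 = (-0.9659,0.2588,0.0000)
J_v[:, 3] = z_3; J_ω[:, 3] = (0,0,0)
entry J[0][3] = -0.9659

-0.966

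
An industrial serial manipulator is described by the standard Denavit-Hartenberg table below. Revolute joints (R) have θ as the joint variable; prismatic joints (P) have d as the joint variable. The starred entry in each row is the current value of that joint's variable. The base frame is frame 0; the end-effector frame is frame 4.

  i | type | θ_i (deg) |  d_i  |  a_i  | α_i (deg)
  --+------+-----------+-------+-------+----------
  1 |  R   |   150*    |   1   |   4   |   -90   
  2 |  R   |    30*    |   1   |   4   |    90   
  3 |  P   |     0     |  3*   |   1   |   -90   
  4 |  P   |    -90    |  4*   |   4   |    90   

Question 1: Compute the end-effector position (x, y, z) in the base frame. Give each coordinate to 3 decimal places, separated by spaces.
after link 1: o_1 = (-3.4641, 2.0000, 1.0000)
after link 2: o_2 = (-6.9641, 2.8660, -1.0000)
after link 3: o_3 = (-9.0131, 4.0490, 1.0981)
after link 4: o_4 = (-12.7452, 1.5849, 4.5622)

-12.745 1.585 4.562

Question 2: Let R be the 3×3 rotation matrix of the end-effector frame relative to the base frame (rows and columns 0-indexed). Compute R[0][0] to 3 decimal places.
End-effector x-axis (col 0 of R) = (-0.4330,0.2500,0.8660)
R[0][0] = -0.4330

-0.433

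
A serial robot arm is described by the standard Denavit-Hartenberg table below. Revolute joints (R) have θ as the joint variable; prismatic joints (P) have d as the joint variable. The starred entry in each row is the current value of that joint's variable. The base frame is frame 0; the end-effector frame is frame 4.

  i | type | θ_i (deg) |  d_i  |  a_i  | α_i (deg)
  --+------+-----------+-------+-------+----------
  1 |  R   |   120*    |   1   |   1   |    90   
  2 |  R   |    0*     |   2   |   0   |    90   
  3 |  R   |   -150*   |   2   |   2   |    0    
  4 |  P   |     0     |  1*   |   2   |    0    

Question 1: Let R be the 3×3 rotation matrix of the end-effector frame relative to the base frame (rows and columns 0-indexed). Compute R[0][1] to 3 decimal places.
-1.000

End-effector y-axis (col 1 of R) = (-1.0000,0.0000,-0.0000)
R[0][1] = -1.0000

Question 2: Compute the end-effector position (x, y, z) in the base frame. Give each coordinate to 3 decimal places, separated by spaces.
1.232 -2.134 -2.000

after link 1: o_1 = (-0.5000, 0.8660, 1.0000)
after link 2: o_2 = (1.2321, 1.8660, 1.0000)
after link 3: o_3 = (1.2321, -0.1340, -1.0000)
after link 4: o_4 = (1.2321, -2.1340, -2.0000)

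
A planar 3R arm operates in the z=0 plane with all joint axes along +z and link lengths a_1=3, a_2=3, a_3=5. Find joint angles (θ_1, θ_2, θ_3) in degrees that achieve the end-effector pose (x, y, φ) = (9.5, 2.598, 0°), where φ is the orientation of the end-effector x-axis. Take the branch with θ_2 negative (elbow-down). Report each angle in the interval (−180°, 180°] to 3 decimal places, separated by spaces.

60.000 -60.001 0.001

wrist centre = target − a_3·(cos φ, sin φ) = (4.5000, 2.5980)
cos θ_2 = (26.9996−3²−3²)/(2·3·3) = 0.5000; θ_2 = -60.0015° (elbow-down)
β = atan2(2.5980,4.5000) = 29.9993°; ψ = atan2(-2.5981,4.4999) = -30.0007°
θ_1 = β − ψ = 60.0000°
θ_3 = φ − θ_1 − θ_2 = 0.0015° (wrapped to (-180°,180°])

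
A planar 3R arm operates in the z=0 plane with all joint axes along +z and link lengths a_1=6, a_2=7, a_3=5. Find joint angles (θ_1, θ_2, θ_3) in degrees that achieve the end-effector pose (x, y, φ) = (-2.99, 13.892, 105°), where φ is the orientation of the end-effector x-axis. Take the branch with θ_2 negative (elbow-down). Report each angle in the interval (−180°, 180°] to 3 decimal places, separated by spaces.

149.997 -89.998 45.001

wrist centre = target − a_3·(cos φ, sin φ) = (-1.6959, 9.0624)
cos θ_2 = (85.0027−6²−7²)/(2·6·7) = 0.0000; θ_2 = -89.9982° (elbow-down)
β = atan2(9.0624,-1.6959) = 100.5996°; ψ = atan2(-7.0000,6.0002) = -49.3977°
θ_1 = β − ψ = 149.9972°
θ_3 = φ − θ_1 − θ_2 = 45.0010° (wrapped to (-180°,180°])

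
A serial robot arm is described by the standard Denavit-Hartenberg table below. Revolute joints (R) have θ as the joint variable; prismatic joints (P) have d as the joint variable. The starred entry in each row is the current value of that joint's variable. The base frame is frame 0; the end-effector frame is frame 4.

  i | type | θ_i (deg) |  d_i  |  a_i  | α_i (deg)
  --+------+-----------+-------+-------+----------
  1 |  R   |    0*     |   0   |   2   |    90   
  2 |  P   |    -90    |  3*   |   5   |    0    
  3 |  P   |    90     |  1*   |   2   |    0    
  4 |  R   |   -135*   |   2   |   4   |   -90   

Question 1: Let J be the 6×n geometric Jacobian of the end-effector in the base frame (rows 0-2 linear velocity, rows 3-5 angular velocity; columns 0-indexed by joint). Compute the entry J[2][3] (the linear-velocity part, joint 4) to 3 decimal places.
-2.828

axis z_3 = (0.0000,-1.0000,0.0000); lever o_n−o_3 = (-2.8284,-2.0000,-2.8284)
cross product → J_v[:, 3] = (2.8284,-0.0000,-2.8284)
J_ω[:, 3] = z_3
entry J[2][3] = -2.8284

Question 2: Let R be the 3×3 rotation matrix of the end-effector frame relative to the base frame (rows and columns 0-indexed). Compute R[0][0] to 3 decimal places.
-0.707

End-effector x-axis (col 0 of R) = (-0.7071,-0.0000,-0.7071)
R[0][0] = -0.7071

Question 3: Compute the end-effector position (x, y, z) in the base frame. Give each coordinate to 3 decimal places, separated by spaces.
after link 1: o_1 = (2.0000, 0.0000, 0.0000)
after link 2: o_2 = (2.0000, -3.0000, -5.0000)
after link 3: o_3 = (4.0000, -4.0000, -5.0000)
after link 4: o_4 = (1.1716, -6.0000, -7.8284)

1.172 -6.000 -7.828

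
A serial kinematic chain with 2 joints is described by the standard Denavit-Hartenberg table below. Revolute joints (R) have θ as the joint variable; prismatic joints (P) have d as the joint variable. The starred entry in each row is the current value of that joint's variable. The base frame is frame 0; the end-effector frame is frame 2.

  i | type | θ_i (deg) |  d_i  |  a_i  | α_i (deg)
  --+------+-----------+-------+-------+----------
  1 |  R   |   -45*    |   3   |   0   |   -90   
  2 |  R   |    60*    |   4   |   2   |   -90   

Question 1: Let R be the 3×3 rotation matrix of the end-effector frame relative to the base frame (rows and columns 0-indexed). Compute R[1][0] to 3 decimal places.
End-effector x-axis (col 0 of R) = (0.3536,-0.3536,-0.8660)
R[1][0] = -0.3536

-0.354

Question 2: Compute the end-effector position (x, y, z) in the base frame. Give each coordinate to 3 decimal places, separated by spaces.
after link 1: o_1 = (0.0000, 0.0000, 3.0000)
after link 2: o_2 = (3.5355, 2.1213, 1.2679)

3.536 2.121 1.268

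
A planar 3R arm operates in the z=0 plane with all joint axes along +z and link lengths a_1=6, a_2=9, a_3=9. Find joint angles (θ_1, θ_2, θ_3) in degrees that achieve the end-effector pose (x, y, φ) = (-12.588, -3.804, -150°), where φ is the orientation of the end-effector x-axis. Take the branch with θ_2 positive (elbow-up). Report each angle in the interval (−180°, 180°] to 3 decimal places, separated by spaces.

59.994 150.005 0.001

wrist centre = target − a_3·(cos φ, sin φ) = (-4.7938, 0.6960)
cos θ_2 = (23.4647−6²−9²)/(2·6·9) = -0.8661; θ_2 = 150.0049° (elbow-up)
β = atan2(0.6960,-4.7938) = 171.7390°; ψ = atan2(4.4993,-1.7946) = 111.7451°
θ_1 = β − ψ = 59.9939°
θ_3 = φ − θ_1 − θ_2 = 0.0012° (wrapped to (-180°,180°])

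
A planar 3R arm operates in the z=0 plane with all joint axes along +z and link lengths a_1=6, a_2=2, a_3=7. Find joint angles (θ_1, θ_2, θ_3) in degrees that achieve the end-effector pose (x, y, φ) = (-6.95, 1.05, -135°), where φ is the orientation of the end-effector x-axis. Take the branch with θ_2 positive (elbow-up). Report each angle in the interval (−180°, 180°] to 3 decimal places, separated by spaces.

wrist centre = target − a_3·(cos φ, sin φ) = (-2.0003, 5.9997)
cos θ_2 = (39.9980−6²−2²)/(2·6·2) = -0.0001; θ_2 = 90.0048° (elbow-up)
β = atan2(5.9997,-2.0003) = 108.4378°; ψ = atan2(2.0000,5.9998) = 18.4354°
θ_1 = β − ψ = 90.0024°
θ_3 = φ − θ_1 − θ_2 = 44.9928° (wrapped to (-180°,180°])

90.002 90.005 44.993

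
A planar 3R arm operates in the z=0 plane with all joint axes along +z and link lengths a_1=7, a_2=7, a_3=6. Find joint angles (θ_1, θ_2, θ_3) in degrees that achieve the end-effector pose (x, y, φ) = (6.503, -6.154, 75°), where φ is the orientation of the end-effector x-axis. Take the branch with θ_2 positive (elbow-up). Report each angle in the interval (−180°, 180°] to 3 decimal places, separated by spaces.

-89.999 45.001 119.998

wrist centre = target − a_3·(cos φ, sin φ) = (4.9501, -11.9496)
cos θ_2 = (167.2952−7²−7²)/(2·7·7) = 0.7071; θ_2 = 45.0010° (elbow-up)
β = atan2(-11.9496,4.9501) = -67.4983°; ψ = atan2(4.9498,11.9497) = 22.5005°
θ_1 = β − ψ = -89.9988°
θ_3 = φ − θ_1 − θ_2 = 119.9978° (wrapped to (-180°,180°])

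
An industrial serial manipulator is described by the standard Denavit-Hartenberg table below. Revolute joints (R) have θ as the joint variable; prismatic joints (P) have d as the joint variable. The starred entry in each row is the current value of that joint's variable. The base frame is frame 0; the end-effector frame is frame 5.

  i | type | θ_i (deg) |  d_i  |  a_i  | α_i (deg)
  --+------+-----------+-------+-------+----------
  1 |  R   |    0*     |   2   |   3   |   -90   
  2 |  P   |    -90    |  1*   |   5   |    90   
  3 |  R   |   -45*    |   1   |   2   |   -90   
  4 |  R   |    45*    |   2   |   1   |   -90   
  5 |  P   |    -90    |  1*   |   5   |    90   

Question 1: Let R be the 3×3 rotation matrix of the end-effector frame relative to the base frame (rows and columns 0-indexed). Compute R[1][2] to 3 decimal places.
End-effector z-axis (col 2 of R) = (-0.7071,0.5000,-0.5000)
R[1][2] = 0.5000

0.500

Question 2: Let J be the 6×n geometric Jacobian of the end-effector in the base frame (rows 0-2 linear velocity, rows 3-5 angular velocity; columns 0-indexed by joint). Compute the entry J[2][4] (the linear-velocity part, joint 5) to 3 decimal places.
prismatic axis z_4 = (0.7071,0.5000,-0.5000)
J_v[:, 4] = z_4; J_ω[:, 4] = (0,0,0)
entry J[2][4] = -0.5000

-0.500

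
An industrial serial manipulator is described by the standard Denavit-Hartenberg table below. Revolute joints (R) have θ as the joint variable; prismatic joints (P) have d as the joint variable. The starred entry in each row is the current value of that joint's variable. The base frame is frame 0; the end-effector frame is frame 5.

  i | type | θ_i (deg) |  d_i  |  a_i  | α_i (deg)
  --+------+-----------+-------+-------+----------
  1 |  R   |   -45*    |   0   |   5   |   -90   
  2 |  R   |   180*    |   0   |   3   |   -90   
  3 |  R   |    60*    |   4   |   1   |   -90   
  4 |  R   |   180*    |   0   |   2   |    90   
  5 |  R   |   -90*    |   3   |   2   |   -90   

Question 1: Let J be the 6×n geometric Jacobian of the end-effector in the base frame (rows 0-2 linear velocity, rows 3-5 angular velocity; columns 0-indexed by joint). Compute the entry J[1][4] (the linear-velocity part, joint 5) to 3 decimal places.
axis z_4 = (0.0000,-0.0000,-1.0000); lever o_n−o_4 = (-0.5176,1.9319,-3.0000)
cross product → J_v[:, 4] = (1.9319,0.5176,-0.0000)
J_ω[:, 4] = z_4
entry J[1][4] = 0.5176

0.518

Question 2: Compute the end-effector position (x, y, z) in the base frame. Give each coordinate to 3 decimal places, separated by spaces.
1.863 0.776 1.000

after link 1: o_1 = (3.5355, -3.5355, 0.0000)
after link 2: o_2 = (1.4142, -1.4142, -0.0000)
after link 3: o_3 = (0.4483, -1.6730, 4.0000)
after link 4: o_4 = (2.3801, -1.1554, 4.0000)
after link 5: o_5 = (1.8625, 0.7765, 1.0000)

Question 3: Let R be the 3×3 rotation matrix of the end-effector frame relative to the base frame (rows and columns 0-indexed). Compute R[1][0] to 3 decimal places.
0.966

End-effector x-axis (col 0 of R) = (-0.2588,0.9659,-0.0000)
R[1][0] = 0.9659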